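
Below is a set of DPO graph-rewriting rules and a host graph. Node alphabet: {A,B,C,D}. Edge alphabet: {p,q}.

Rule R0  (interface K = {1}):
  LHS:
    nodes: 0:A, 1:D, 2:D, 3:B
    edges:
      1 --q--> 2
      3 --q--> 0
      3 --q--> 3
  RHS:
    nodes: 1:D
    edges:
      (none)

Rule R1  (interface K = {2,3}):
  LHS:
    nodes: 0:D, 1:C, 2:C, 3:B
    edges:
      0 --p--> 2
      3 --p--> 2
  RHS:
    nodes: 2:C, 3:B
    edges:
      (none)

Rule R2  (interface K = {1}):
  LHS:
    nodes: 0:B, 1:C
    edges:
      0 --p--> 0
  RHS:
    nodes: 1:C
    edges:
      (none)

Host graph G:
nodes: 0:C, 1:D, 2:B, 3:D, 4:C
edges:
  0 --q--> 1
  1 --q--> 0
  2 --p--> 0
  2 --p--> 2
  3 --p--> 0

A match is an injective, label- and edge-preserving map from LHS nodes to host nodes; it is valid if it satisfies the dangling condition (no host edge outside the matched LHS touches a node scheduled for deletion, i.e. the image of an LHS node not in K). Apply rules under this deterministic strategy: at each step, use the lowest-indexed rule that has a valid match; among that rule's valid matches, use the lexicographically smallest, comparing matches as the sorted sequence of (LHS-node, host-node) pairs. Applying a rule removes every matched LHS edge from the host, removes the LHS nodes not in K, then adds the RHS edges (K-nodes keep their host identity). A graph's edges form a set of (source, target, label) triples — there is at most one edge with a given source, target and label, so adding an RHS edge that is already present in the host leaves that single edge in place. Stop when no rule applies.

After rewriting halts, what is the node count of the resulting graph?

Answer: 2

Steps:
start.  V:5 E:5  edges: 0-q->1 1-q->0 2-p->0 2-p->2 3-p->0
1. fire R1 via {0↦3, 1↦4, 2↦0, 3↦2}  →  V:3 E:3  edges: 0-q->1 1-q->0 2-p->2
2. fire R2 via {0↦2, 1↦0}  →  V:2 E:2  edges: 0-q->1 1-q->0
final graph: no rule applies after step 2
NF nodes: {0:C, 1:D}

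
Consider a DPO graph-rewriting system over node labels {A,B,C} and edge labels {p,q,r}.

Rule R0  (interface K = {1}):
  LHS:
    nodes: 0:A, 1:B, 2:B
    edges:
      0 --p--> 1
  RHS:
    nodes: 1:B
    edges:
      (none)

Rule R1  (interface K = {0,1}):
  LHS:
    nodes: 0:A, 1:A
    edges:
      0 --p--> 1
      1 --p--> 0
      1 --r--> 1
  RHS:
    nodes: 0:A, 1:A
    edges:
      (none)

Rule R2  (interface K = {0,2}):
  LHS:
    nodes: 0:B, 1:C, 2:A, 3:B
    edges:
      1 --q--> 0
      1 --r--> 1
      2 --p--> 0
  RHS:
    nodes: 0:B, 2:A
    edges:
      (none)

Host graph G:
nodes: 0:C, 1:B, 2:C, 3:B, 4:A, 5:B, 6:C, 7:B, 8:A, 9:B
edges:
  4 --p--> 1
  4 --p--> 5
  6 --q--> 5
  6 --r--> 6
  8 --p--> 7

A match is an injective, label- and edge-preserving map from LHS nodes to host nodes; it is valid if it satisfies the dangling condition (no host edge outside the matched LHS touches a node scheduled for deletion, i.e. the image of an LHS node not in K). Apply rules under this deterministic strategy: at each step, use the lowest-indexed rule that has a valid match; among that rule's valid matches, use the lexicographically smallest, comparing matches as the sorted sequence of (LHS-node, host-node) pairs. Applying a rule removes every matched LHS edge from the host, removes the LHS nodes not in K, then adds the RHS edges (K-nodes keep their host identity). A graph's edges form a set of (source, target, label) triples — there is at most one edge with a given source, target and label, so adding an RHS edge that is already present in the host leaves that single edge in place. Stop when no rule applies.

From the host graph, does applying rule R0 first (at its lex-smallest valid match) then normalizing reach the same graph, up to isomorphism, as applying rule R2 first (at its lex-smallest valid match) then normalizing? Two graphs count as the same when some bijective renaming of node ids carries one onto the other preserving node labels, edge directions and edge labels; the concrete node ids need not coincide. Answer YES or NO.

branch R0-first: apply at {0↦8, 1↦7, 2↦3} → |E|=4, then 2 more step(s) → NF |V|=4 |E|=0 V={0:C, 1:B, 2:C, 9:B} E=∅
branch R2-first: apply at {0↦5, 1↦6, 2↦4, 3↦3} → |E|=2, then 2 more step(s) → NF |V|=4 |E|=0 V={0:C, 2:C, 7:B, 9:B} E=∅
graphs isomorphic (equal up to label-preserving node renaming)

Answer: YES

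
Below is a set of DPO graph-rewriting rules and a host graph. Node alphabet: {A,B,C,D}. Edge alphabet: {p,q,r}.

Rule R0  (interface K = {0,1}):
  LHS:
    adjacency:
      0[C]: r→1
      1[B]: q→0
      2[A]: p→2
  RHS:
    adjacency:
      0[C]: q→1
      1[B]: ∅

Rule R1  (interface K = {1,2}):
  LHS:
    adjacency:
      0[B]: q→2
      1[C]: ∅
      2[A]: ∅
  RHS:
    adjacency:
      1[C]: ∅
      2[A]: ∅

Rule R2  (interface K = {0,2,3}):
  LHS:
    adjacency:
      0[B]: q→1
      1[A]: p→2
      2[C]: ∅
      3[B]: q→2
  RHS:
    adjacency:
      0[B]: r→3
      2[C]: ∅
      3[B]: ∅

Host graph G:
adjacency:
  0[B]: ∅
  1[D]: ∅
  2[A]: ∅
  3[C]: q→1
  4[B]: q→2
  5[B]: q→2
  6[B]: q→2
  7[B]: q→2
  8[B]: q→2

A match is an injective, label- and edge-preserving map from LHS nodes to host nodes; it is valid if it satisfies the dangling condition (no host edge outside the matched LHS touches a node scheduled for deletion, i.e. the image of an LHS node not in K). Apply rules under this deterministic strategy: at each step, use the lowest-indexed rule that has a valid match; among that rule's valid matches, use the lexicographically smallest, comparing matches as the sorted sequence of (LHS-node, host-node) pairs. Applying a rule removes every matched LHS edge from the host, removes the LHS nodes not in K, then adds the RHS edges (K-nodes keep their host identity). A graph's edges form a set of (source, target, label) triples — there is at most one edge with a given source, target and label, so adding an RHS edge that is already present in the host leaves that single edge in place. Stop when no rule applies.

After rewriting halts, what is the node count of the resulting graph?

initial: |V|=9 |E|=6  E = 3-q->1 4-q->2 5-q->2 6-q->2 7-q->2 8-q->2
step 1: apply R1 at {0↦4, 1↦3, 2↦2}  → |V|=8 |E|=5  E = 3-q->1 5-q->2 6-q->2 7-q->2 8-q->2
step 2: apply R1 at {0↦5, 1↦3, 2↦2}  → |V|=7 |E|=4  E = 3-q->1 6-q->2 7-q->2 8-q->2
step 3: apply R1 at {0↦6, 1↦3, 2↦2}  → |V|=6 |E|=3  E = 3-q->1 7-q->2 8-q->2
step 4: apply R1 at {0↦7, 1↦3, 2↦2}  → |V|=5 |E|=2  E = 3-q->1 8-q->2
step 5: apply R1 at {0↦8, 1↦3, 2↦2}  → |V|=4 |E|=1  E = 3-q->1
final graph: no rule applies after step 5
NF nodes: {0:B, 1:D, 2:A, 3:C}

Answer: 4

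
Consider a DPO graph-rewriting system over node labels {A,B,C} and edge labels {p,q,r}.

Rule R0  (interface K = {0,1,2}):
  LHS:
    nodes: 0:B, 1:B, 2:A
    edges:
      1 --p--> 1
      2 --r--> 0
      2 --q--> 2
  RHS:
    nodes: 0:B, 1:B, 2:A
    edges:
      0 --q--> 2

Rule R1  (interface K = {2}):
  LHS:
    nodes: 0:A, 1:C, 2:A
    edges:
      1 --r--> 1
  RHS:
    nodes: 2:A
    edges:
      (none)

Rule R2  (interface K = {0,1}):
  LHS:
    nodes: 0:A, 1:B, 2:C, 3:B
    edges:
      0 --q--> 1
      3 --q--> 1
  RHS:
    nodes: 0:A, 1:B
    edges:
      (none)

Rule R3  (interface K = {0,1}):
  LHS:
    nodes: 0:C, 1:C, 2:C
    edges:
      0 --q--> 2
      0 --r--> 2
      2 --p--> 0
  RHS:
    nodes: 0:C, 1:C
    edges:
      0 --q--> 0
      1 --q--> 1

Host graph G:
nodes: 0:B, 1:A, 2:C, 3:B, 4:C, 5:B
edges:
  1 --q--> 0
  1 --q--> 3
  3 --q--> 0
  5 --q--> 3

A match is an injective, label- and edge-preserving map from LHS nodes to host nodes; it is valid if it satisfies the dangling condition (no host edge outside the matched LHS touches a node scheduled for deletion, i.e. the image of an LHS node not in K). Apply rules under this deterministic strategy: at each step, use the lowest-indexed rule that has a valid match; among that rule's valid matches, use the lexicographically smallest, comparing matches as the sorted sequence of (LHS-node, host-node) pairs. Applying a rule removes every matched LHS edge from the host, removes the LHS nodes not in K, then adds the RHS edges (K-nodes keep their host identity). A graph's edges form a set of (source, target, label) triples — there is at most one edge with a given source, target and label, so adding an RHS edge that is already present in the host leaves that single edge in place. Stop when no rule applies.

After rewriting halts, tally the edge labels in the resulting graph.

Answer: (no edges)

Steps:
initial: |V|=6 |E|=4  E = 1-q->0 1-q->3 3-q->0 5-q->3
step 1: apply R2 at {0↦1, 1↦3, 2↦2, 3↦5}  → |V|=4 |E|=2  E = 1-q->0 3-q->0
step 2: apply R2 at {0↦1, 1↦0, 2↦4, 3↦3}  → |V|=2 |E|=0  E = ∅
final graph: no rule applies after step 2
NF edges: []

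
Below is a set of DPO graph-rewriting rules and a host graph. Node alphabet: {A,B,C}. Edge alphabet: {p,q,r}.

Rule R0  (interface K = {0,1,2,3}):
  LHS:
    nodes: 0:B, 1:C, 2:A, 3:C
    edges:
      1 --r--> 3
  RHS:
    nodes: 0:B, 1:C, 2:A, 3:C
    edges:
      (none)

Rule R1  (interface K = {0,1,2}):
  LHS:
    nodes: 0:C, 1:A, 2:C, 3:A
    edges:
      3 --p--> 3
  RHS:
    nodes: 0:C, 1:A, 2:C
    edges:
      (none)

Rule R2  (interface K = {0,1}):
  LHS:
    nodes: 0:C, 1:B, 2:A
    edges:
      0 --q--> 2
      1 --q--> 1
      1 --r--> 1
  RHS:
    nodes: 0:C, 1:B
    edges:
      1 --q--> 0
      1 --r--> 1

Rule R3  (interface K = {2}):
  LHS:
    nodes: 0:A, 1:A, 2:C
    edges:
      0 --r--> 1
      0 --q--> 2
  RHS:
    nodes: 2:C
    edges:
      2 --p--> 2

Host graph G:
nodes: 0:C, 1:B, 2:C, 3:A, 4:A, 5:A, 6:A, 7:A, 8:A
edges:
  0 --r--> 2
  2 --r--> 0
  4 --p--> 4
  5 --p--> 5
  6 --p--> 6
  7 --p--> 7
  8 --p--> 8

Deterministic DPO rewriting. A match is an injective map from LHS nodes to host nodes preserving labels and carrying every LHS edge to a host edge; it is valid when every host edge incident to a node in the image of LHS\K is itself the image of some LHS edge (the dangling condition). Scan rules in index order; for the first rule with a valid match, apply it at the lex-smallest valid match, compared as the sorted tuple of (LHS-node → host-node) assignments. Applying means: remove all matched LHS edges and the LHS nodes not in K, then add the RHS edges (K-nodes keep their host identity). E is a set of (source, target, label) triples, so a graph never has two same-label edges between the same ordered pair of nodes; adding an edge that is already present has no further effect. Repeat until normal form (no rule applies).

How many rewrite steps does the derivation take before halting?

Answer: 7

Derivation:
start.  V:9 E:7  edges: 0-r->2 2-r->0 4-p->4 5-p->5 6-p->6 7-p->7 8-p->8
1. fire R0 via {0↦1, 1↦0, 2↦3, 3↦2}  →  V:9 E:6  edges: 2-r->0 4-p->4 5-p->5 6-p->6 7-p->7 8-p->8
2. fire R0 via {0↦1, 1↦2, 2↦3, 3↦0}  →  V:9 E:5  edges: 4-p->4 5-p->5 6-p->6 7-p->7 8-p->8
3. fire R1 via {0↦0, 1↦3, 2↦2, 3↦4}  →  V:8 E:4  edges: 5-p->5 6-p->6 7-p->7 8-p->8
4. fire R1 via {0↦0, 1↦3, 2↦2, 3↦5}  →  V:7 E:3  edges: 6-p->6 7-p->7 8-p->8
5. fire R1 via {0↦0, 1↦3, 2↦2, 3↦6}  →  V:6 E:2  edges: 7-p->7 8-p->8
6. fire R1 via {0↦0, 1↦3, 2↦2, 3↦7}  →  V:5 E:1  edges: 8-p->8
7. fire R1 via {0↦0, 1↦3, 2↦2, 3↦8}  →  V:4 E:0  edges: ∅
halt: no rule applies after step 7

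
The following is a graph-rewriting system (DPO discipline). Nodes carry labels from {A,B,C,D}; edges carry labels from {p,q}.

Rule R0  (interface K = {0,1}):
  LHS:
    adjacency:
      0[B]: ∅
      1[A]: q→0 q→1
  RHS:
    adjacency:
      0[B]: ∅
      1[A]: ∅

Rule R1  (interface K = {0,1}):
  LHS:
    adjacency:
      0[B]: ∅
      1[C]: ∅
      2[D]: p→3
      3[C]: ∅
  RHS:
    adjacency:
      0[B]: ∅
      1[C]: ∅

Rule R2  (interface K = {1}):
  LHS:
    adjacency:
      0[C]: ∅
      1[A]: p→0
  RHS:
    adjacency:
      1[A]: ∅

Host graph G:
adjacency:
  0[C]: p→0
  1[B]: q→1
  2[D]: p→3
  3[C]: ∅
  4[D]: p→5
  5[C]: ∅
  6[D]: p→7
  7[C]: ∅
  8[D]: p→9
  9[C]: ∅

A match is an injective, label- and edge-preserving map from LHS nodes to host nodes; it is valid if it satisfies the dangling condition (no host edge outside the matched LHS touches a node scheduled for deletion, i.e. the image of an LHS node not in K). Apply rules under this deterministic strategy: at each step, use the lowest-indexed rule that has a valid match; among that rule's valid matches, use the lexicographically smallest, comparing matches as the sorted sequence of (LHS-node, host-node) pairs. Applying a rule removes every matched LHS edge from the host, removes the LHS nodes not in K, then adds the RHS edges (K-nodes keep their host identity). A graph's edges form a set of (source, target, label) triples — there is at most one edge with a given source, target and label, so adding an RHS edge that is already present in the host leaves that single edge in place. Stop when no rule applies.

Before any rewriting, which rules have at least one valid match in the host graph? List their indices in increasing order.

Answer: [R1]

Steps:
R0: no valid match — LHS pattern not found
R1: 16 valid matches — {0↦1, 1↦0, 2↦2, 3↦3}, {0↦1, 1↦0, 2↦4, 3↦5}, {0↦1, 1↦0, 2↦6, 3↦7} (+13 more)
R2: no valid match — LHS pattern not found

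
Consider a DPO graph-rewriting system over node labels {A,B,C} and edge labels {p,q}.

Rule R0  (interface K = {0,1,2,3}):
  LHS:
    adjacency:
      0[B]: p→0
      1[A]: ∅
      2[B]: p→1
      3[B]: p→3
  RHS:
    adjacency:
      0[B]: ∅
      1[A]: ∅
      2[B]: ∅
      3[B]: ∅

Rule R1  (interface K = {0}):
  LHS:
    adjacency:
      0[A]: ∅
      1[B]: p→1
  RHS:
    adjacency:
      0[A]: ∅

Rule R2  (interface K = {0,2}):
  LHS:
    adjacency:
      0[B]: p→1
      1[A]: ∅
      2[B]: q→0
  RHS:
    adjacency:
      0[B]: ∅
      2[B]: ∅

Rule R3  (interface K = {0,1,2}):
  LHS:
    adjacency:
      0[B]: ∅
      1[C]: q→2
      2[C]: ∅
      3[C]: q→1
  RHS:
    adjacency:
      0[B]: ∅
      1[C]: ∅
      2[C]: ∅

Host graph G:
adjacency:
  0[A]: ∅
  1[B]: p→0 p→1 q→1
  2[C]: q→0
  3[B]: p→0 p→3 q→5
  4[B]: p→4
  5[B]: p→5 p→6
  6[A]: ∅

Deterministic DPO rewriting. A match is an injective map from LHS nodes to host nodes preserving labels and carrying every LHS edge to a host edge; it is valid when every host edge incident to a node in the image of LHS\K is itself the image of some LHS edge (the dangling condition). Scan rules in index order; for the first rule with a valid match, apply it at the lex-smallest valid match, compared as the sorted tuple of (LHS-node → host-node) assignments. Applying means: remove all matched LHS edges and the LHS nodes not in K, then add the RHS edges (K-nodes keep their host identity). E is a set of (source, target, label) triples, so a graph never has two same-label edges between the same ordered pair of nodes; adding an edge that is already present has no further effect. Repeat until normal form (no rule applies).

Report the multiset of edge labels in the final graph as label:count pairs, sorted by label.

[0] host  ⇒  7 nodes, 10 edges  {1-p->0 1-p->1 1-q->1 2-q->0 3-p->0 3-p->3 3-q->5 4-p->4 5-p->5 5-p->6}
[1] R0 @ {0↦1, 1↦0, 2↦3, 3↦4}  ⇒  7 nodes, 7 edges  {1-p->0 1-q->1 2-q->0 3-p->3 3-q->5 5-p->5 5-p->6}
[2] R0 @ {0↦3, 1↦0, 2↦1, 3↦5}  ⇒  7 nodes, 4 edges  {1-q->1 2-q->0 3-q->5 5-p->6}
[3] R2 @ {0↦5, 1↦6, 2↦3}  ⇒  6 nodes, 2 edges  {1-q->1 2-q->0}
halt: no rule applies after step 3
NF edges: [(1, 1, 'q'), (2, 0, 'q')]

Answer: q:2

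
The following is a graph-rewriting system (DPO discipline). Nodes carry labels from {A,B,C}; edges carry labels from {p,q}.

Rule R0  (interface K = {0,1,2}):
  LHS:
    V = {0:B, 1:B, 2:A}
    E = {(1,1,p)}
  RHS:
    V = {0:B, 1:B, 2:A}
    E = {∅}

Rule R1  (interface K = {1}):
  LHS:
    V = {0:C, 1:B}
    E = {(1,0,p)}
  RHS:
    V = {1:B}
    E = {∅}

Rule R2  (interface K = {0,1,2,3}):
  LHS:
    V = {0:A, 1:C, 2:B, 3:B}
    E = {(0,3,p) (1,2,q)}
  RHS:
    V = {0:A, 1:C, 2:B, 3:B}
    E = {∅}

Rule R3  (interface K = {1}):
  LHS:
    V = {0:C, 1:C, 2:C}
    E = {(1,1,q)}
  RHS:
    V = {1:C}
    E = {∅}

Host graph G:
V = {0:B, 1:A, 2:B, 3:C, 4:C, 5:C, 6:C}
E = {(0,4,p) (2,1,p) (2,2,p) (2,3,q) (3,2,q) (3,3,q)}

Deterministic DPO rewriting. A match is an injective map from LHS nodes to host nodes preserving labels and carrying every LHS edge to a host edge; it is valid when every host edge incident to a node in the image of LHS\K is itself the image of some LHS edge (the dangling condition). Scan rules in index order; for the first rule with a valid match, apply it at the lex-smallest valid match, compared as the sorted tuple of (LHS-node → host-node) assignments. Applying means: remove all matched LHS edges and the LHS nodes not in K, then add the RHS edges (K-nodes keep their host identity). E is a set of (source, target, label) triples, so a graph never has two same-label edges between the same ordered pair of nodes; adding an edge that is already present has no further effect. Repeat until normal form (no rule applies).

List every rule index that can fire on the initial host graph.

R0: 1 valid match — {0↦0, 1↦2, 2↦1}
R1: 1 valid match — {0↦4, 1↦0}
R2: no valid match — LHS pattern not found
R3: 2 valid matches — {0↦5, 1↦3, 2↦6}, {0↦6, 1↦3, 2↦5}

Answer: [R0,R1,R3]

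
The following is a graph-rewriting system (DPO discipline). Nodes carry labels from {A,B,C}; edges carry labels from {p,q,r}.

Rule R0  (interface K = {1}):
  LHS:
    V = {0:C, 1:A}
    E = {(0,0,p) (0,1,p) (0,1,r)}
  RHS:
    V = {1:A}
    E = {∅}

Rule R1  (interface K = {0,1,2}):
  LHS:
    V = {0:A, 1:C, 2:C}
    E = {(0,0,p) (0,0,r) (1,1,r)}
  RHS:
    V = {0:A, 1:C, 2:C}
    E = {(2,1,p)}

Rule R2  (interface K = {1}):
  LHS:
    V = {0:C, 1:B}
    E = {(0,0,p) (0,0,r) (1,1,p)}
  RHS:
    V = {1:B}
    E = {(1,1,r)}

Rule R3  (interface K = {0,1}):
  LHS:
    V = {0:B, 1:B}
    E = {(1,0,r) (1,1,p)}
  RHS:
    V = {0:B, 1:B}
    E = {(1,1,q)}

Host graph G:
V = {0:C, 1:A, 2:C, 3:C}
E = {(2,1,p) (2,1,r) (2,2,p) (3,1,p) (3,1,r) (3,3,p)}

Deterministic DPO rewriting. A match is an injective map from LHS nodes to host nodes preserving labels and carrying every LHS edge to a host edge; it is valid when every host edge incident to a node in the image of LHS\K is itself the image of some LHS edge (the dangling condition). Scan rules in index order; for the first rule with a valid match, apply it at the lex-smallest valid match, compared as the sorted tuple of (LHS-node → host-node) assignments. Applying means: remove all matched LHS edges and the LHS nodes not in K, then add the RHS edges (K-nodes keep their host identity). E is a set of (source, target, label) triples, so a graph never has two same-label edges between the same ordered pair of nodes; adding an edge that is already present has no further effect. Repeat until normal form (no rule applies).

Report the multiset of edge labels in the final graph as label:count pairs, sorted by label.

Answer: (no edges)

Steps:
[0] host  ⇒  4 nodes, 6 edges  {2-p->1 2-r->1 2-p->2 3-p->1 3-r->1 3-p->3}
[1] R0 @ {0↦2, 1↦1}  ⇒  3 nodes, 3 edges  {3-p->1 3-r->1 3-p->3}
[2] R0 @ {0↦3, 1↦1}  ⇒  2 nodes, 0 edges  {∅}
final graph: no rule applies after step 2
NF edges: []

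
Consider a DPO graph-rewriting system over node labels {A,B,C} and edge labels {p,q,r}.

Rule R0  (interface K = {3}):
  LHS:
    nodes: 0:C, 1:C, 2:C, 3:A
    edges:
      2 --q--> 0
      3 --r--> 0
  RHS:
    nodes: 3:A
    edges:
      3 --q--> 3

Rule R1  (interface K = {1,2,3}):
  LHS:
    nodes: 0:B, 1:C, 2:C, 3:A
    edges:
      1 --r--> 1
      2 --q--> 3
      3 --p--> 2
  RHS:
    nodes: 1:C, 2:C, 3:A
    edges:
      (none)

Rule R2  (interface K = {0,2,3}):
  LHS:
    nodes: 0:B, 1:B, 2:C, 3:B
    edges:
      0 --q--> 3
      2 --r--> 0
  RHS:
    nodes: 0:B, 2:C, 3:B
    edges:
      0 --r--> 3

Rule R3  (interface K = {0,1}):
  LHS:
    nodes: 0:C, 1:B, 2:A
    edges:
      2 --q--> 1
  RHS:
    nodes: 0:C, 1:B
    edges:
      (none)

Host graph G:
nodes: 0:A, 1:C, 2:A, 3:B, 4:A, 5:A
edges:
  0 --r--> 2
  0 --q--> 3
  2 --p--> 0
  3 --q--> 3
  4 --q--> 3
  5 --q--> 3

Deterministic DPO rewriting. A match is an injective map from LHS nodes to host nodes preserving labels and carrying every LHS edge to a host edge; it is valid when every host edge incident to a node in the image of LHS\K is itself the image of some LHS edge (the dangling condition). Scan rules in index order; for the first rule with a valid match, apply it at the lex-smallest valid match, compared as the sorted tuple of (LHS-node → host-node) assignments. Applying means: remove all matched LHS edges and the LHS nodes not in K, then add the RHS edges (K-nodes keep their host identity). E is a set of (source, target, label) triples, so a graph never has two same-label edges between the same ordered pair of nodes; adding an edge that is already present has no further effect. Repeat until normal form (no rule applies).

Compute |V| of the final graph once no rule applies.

initial: |V|=6 |E|=6  E = 0-r->2 0-q->3 2-p->0 3-q->3 4-q->3 5-q->3
step 1: apply R3 at {0↦1, 1↦3, 2↦4}  → |V|=5 |E|=5  E = 0-r->2 0-q->3 2-p->0 3-q->3 5-q->3
step 2: apply R3 at {0↦1, 1↦3, 2↦5}  → |V|=4 |E|=4  E = 0-r->2 0-q->3 2-p->0 3-q->3
final graph: no rule applies after step 2
NF nodes: {0:A, 1:C, 2:A, 3:B}

Answer: 4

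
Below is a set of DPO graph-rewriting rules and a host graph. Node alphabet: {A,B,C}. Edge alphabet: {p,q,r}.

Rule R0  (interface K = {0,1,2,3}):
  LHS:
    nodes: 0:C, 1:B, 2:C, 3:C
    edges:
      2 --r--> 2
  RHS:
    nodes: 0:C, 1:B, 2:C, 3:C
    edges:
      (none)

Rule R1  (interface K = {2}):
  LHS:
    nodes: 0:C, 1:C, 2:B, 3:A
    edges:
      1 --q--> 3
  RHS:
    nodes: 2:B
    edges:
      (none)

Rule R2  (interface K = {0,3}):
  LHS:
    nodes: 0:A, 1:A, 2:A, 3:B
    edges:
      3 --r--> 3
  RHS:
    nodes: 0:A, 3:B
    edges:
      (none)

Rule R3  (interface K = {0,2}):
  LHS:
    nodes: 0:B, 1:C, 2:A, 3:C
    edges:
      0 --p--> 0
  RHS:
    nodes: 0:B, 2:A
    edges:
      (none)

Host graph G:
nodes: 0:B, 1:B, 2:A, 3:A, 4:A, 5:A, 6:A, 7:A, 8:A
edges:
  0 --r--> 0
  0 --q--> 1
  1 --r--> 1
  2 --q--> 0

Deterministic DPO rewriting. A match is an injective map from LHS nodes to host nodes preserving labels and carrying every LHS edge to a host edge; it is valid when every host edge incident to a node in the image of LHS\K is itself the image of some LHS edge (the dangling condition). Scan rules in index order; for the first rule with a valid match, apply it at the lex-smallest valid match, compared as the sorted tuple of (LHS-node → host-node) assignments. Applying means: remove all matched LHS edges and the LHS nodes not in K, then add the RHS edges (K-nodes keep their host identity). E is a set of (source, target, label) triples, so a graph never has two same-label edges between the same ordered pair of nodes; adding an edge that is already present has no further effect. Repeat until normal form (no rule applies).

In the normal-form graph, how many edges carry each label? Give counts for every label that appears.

start.  V:9 E:4  edges: 0-r->0 0-q->1 1-r->1 2-q->0
1. fire R2 via {0↦2, 1↦3, 2↦4, 3↦0}  →  V:7 E:3  edges: 0-q->1 1-r->1 2-q->0
2. fire R2 via {0↦2, 1↦5, 2↦6, 3↦1}  →  V:5 E:2  edges: 0-q->1 2-q->0
halt: no rule applies after step 2
NF edges: [(0, 1, 'q'), (2, 0, 'q')]

Answer: q:2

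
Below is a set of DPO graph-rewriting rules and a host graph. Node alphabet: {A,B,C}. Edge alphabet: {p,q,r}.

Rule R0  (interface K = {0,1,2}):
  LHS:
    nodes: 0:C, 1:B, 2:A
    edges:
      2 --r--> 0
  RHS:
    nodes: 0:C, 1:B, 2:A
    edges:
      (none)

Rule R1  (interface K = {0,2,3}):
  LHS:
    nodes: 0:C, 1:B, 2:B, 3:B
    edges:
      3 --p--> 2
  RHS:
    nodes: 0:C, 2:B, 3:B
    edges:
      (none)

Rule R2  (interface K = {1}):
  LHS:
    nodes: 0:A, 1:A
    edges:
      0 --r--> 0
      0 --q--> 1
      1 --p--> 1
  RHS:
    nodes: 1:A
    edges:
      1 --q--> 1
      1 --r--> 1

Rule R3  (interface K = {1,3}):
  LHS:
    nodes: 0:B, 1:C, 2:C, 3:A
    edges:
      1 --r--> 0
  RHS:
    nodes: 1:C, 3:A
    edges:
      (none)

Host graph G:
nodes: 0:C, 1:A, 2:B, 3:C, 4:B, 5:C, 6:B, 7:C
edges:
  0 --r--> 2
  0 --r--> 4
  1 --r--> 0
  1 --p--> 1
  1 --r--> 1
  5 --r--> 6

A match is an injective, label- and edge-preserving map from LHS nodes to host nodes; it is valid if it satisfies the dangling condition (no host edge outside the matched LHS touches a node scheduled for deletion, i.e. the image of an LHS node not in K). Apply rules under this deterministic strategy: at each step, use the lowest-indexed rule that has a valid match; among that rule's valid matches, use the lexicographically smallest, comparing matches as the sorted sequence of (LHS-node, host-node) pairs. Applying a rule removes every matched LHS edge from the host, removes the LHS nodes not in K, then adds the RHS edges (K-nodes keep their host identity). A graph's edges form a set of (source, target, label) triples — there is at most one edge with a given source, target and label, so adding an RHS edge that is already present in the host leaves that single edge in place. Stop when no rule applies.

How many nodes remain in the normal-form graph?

initial: |V|=8 |E|=6  E = 0-r->2 0-r->4 1-r->0 1-p->1 1-r->1 5-r->6
step 1: apply R0 at {0↦0, 1↦2, 2↦1}  → |V|=8 |E|=5  E = 0-r->2 0-r->4 1-p->1 1-r->1 5-r->6
step 2: apply R3 at {0↦2, 1↦0, 2↦3, 3↦1}  → |V|=6 |E|=4  E = 0-r->4 1-p->1 1-r->1 5-r->6
step 3: apply R3 at {0↦4, 1↦0, 2↦7, 3↦1}  → |V|=4 |E|=3  E = 1-p->1 1-r->1 5-r->6
step 4: apply R3 at {0↦6, 1↦5, 2↦0, 3↦1}  → |V|=2 |E|=2  E = 1-p->1 1-r->1
final graph: no rule applies after step 4
NF nodes: {1:A, 5:C}

Answer: 2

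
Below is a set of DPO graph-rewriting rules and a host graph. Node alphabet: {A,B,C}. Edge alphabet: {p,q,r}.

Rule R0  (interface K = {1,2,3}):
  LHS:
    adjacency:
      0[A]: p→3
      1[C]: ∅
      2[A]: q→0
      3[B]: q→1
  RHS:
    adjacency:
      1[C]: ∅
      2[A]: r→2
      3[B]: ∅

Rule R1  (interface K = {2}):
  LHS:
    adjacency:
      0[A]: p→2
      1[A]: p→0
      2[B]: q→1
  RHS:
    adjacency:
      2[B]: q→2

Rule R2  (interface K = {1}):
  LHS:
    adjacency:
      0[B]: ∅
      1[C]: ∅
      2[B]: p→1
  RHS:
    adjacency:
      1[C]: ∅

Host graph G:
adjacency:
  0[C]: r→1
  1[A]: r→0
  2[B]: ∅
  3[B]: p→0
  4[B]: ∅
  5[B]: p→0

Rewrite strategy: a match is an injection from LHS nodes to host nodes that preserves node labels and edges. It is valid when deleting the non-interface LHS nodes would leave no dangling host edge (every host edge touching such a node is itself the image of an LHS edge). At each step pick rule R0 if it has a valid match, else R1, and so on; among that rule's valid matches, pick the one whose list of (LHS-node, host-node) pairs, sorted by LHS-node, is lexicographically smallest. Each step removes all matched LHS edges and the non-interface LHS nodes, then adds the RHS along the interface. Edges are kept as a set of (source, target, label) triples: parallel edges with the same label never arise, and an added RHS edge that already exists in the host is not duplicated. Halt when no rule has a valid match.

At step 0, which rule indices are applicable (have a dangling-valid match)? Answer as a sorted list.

Answer: [R2]

Derivation:
R0: no valid match — LHS pattern not found
R1: no valid match — LHS pattern not found
R2: 4 valid matches — {0↦2, 1↦0, 2↦3}, {0↦2, 1↦0, 2↦5}, {0↦4, 1↦0, 2↦3} (+1 more)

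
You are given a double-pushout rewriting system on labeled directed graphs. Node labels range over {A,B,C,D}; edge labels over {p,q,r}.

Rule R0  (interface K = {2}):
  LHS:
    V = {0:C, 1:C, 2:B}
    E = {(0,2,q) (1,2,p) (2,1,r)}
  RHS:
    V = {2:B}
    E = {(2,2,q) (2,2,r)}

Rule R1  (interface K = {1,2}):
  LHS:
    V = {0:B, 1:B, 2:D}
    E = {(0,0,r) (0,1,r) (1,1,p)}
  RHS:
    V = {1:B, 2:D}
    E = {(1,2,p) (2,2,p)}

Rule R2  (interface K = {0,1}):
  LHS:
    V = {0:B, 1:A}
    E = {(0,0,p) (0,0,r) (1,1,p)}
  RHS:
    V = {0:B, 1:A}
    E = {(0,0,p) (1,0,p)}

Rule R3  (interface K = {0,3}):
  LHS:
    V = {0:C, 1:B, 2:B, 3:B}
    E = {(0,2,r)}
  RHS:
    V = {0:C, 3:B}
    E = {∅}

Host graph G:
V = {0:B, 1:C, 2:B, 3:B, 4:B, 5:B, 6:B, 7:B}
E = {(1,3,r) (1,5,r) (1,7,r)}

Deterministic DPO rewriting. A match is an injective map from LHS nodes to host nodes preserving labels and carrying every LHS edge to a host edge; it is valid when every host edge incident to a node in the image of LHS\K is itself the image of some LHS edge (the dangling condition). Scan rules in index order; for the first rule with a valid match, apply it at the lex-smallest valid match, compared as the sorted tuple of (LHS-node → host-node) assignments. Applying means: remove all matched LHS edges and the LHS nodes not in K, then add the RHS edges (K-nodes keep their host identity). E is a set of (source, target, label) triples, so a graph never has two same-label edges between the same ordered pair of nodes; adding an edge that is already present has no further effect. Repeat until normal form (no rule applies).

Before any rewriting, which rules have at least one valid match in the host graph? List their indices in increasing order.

R0: no valid match — LHS pattern not found
R1: no valid match — LHS pattern not found
R2: no valid match — LHS pattern not found
R3: 60 valid matches — {0↦1, 1↦0, 2↦3, 3↦2}, {0↦1, 1↦0, 2↦3, 3↦4}, {0↦1, 1↦0, 2↦3, 3↦5} (+57 more)

Answer: [R3]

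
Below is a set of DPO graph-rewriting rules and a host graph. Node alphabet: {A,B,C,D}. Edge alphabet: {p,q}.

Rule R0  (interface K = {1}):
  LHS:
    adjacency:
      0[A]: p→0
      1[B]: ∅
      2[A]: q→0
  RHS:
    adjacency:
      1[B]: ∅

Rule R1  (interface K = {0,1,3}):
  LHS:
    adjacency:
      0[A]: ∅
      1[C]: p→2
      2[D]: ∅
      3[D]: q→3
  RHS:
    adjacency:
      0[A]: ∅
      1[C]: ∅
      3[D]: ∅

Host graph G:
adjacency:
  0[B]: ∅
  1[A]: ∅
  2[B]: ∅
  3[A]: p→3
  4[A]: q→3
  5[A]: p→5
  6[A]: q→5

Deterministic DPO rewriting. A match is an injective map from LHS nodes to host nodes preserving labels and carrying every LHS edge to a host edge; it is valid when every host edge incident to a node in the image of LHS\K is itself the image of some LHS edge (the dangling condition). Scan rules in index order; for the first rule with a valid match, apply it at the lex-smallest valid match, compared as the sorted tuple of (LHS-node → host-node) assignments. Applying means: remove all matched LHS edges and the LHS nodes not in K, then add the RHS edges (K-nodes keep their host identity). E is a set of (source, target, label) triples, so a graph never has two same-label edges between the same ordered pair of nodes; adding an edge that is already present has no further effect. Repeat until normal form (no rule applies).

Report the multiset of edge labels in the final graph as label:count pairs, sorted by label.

initial: |V|=7 |E|=4  E = 3-p->3 4-q->3 5-p->5 6-q->5
step 1: apply R0 at {0↦3, 1↦0, 2↦4}  → |V|=5 |E|=2  E = 5-p->5 6-q->5
step 2: apply R0 at {0↦5, 1↦0, 2↦6}  → |V|=3 |E|=0  E = ∅
final graph: no rule applies after step 2
NF edges: []

Answer: (no edges)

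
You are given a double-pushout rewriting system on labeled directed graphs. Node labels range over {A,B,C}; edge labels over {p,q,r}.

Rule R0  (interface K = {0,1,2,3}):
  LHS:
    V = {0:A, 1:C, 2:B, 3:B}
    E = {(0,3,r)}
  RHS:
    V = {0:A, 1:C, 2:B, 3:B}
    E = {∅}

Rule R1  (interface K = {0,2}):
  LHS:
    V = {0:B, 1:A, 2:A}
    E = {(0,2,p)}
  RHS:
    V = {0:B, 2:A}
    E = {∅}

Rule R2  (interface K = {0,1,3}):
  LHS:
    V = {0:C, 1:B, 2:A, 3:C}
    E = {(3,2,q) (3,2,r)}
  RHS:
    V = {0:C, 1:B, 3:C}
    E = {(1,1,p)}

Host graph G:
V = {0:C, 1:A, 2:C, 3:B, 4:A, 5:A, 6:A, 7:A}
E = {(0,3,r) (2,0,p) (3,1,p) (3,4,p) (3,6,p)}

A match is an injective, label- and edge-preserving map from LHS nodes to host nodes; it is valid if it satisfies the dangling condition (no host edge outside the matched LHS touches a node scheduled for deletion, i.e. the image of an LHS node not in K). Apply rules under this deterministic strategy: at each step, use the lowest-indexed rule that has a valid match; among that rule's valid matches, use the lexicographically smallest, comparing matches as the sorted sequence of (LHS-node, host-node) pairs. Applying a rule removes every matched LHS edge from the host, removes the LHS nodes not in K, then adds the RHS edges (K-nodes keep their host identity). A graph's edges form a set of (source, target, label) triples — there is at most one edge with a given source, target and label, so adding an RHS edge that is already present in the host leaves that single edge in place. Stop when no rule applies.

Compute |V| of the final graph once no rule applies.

start.  V:8 E:5  edges: 0-r->3 2-p->0 3-p->1 3-p->4 3-p->6
1. fire R1 via {0↦3, 1↦5, 2↦1}  →  V:7 E:4  edges: 0-r->3 2-p->0 3-p->4 3-p->6
2. fire R1 via {0↦3, 1↦1, 2↦4}  →  V:6 E:3  edges: 0-r->3 2-p->0 3-p->6
3. fire R1 via {0↦3, 1↦4, 2↦6}  →  V:5 E:2  edges: 0-r->3 2-p->0
final graph: no rule applies after step 3
NF nodes: {0:C, 2:C, 3:B, 6:A, 7:A}

Answer: 5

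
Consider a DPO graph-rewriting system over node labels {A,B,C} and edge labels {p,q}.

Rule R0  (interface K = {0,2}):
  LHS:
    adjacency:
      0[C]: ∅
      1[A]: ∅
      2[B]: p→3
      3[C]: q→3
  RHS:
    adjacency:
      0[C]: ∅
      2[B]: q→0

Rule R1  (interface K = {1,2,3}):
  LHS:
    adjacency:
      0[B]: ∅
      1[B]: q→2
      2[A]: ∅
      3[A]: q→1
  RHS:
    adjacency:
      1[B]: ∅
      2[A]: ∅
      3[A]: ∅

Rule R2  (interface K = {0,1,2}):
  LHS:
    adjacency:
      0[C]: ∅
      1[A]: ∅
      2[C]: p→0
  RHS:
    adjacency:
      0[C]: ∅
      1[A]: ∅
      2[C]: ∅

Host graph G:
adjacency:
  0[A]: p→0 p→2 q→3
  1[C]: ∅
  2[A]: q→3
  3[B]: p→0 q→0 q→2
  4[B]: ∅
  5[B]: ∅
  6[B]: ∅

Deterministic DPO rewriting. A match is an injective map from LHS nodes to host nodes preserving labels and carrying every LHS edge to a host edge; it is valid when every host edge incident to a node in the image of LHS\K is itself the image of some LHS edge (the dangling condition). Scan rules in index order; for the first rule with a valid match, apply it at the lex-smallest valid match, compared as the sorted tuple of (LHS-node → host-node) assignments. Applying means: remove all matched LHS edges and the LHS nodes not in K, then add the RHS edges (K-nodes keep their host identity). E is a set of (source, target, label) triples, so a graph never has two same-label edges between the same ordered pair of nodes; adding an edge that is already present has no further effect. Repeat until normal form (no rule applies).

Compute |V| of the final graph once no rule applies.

Answer: 5

Derivation:
start.  V:7 E:7  edges: 0-p->0 0-p->2 0-q->3 2-q->3 3-p->0 3-q->0 3-q->2
1. fire R1 via {0↦4, 1↦3, 2↦0, 3↦2}  →  V:6 E:5  edges: 0-p->0 0-p->2 0-q->3 3-p->0 3-q->2
2. fire R1 via {0↦5, 1↦3, 2↦2, 3↦0}  →  V:5 E:3  edges: 0-p->0 0-p->2 3-p->0
final graph: no rule applies after step 2
NF nodes: {0:A, 1:C, 2:A, 3:B, 6:B}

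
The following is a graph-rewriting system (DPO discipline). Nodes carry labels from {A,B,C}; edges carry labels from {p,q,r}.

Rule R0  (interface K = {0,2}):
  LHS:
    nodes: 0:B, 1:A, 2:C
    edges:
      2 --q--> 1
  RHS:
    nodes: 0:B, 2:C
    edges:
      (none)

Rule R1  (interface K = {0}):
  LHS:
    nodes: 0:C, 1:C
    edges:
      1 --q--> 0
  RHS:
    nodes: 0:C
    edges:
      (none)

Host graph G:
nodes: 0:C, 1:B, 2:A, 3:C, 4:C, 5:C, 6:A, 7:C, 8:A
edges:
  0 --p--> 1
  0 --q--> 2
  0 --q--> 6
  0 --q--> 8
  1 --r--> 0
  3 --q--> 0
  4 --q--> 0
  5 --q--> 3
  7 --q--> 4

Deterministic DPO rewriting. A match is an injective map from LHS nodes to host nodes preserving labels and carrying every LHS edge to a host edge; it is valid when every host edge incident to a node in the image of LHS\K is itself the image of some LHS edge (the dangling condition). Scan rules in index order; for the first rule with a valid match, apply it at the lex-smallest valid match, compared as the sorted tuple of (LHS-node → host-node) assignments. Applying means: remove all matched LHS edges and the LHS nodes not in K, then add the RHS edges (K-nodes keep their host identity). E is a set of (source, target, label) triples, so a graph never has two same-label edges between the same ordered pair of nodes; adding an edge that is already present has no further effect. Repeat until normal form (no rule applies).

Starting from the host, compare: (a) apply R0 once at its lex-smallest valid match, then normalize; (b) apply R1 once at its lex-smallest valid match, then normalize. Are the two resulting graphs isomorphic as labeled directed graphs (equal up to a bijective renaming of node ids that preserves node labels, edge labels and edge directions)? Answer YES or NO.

Answer: YES

Derivation:
branch R0-first: apply at {0↦1, 1↦2, 2↦0} → |E|=8, then 6 more step(s) → NF |V|=2 |E|=2 V={0:C, 1:B} E=0-p->1 1-r->0
branch R1-first: apply at {0↦3, 1↦5} → |E|=8, then 6 more step(s) → NF |V|=2 |E|=2 V={0:C, 1:B} E=0-p->1 1-r->0
graphs isomorphic (equal up to label-preserving node renaming)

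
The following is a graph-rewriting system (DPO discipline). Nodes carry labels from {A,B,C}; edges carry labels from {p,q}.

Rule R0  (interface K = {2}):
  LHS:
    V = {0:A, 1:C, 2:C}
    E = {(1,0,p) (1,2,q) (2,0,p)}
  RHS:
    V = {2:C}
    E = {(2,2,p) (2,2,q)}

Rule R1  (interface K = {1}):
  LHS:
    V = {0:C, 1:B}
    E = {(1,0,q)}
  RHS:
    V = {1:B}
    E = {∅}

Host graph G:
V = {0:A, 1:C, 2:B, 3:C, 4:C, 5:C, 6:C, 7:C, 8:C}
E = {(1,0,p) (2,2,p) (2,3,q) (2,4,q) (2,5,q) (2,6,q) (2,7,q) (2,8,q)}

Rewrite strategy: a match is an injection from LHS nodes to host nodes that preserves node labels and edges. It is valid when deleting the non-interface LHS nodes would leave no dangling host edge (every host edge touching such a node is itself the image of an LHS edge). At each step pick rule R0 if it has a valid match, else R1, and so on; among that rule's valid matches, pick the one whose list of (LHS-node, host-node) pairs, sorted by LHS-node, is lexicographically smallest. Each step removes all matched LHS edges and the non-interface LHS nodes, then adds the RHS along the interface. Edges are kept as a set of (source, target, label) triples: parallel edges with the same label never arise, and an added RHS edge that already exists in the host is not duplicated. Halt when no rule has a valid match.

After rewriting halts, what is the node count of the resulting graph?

start.  V:9 E:8  edges: 1-p->0 2-p->2 2-q->3 2-q->4 2-q->5 2-q->6 2-q->7 2-q->8
1. fire R1 via {0↦3, 1↦2}  →  V:8 E:7  edges: 1-p->0 2-p->2 2-q->4 2-q->5 2-q->6 2-q->7 2-q->8
2. fire R1 via {0↦4, 1↦2}  →  V:7 E:6  edges: 1-p->0 2-p->2 2-q->5 2-q->6 2-q->7 2-q->8
3. fire R1 via {0↦5, 1↦2}  →  V:6 E:5  edges: 1-p->0 2-p->2 2-q->6 2-q->7 2-q->8
4. fire R1 via {0↦6, 1↦2}  →  V:5 E:4  edges: 1-p->0 2-p->2 2-q->7 2-q->8
5. fire R1 via {0↦7, 1↦2}  →  V:4 E:3  edges: 1-p->0 2-p->2 2-q->8
6. fire R1 via {0↦8, 1↦2}  →  V:3 E:2  edges: 1-p->0 2-p->2
halt: no rule applies after step 6
NF nodes: {0:A, 1:C, 2:B}

Answer: 3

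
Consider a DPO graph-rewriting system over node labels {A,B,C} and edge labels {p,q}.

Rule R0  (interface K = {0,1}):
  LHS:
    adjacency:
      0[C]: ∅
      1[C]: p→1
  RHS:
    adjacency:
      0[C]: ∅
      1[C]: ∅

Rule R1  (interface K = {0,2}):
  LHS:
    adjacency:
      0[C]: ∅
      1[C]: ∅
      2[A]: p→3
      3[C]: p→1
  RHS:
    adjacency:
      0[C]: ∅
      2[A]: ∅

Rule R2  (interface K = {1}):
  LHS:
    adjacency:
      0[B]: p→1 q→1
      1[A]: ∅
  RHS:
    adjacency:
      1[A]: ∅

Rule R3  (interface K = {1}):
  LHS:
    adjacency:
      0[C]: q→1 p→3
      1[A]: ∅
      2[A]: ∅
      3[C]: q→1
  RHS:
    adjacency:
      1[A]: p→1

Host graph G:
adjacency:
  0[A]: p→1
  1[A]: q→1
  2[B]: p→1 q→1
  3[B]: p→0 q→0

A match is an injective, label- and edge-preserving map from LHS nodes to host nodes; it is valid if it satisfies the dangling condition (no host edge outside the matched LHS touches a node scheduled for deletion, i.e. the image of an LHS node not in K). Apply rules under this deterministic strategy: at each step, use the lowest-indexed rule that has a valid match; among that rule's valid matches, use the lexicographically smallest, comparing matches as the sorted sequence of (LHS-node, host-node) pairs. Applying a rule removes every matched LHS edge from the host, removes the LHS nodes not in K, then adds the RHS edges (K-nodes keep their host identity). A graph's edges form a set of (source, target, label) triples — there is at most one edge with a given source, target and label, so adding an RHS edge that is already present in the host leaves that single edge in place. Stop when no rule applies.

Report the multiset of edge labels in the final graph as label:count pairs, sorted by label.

start.  V:4 E:6  edges: 0-p->1 1-q->1 2-p->1 2-q->1 3-p->0 3-q->0
1. fire R2 via {0↦2, 1↦1}  →  V:3 E:4  edges: 0-p->1 1-q->1 3-p->0 3-q->0
2. fire R2 via {0↦3, 1↦0}  →  V:2 E:2  edges: 0-p->1 1-q->1
final graph: no rule applies after step 2
NF edges: [(0, 1, 'p'), (1, 1, 'q')]

Answer: p:1 q:1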